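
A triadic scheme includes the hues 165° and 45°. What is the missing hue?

A triad places three hues 120° apart.
The full set through 45° is {45°, 165°, 285°}.
Given {45°, 165°}, the missing hue is 285°.

285°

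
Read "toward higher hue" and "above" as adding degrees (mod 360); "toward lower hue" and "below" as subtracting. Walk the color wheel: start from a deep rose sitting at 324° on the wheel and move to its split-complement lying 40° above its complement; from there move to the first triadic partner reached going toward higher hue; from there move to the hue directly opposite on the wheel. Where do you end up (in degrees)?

+220° (split-comp 40° ↑): 324 + 220 = 544 → 544 − 360 = 184°
+120° (triadic ↑): 184 + 120 = 304°
+180° (complement): 304 + 180 = 484 → 484 − 360 = 124°

124°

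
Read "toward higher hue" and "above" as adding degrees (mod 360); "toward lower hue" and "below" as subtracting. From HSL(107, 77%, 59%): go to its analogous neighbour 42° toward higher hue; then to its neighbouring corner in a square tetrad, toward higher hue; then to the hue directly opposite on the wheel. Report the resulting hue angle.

+42° (analog 42° ↑): 107 + 42 = 149°
+90° (square ↑): 149 + 90 = 239°
+180° (complement): 239 + 180 = 419 → 419 − 360 = 59°

59°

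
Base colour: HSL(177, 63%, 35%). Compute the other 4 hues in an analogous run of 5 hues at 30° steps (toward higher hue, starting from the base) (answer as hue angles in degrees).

207°, 237°, 267° and 297°

Analogous hues sit every 30° along the wheel.
177 + 30 = 207°
177 + 60 = 237°
177 + 90 = 267°
177 + 120 = 297°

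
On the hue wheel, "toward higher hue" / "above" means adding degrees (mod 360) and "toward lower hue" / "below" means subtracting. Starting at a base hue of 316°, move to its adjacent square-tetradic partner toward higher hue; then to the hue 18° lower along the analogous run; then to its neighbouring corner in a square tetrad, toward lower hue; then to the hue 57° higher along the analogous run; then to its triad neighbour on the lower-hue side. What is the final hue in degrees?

235°

+90° (square ↑): 316 + 90 = 406 → 406 − 360 = 46°
−18° (analog 18° ↓): 46 − 18 = 28°
−90° (square ↓): 28 − 90 = -62 → -62 + 360 = 298°
+57° (analog 57° ↑): 298 + 57 = 355°
−120° (triadic ↓): 355 − 120 = 235°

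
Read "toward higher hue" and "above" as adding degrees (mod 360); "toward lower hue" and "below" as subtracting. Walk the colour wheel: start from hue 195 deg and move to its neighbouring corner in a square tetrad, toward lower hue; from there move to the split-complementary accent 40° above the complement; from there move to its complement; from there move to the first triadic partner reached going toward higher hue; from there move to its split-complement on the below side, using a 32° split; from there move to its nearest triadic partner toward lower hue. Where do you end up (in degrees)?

square ↓ −90°: 195 − 90 = 105°
split-comp 40° ↑ +220°: 105 + 220 = 325°
complement +180°: 325 + 180 = 505 → 505 − 360 = 145°
triadic ↑ +120°: 145 + 120 = 265°
split-comp 32° ↓ +148°: 265 + 148 = 413 → 413 − 360 = 53°
triadic ↓ −120°: 53 − 120 = -67 → -67 + 360 = 293°

293°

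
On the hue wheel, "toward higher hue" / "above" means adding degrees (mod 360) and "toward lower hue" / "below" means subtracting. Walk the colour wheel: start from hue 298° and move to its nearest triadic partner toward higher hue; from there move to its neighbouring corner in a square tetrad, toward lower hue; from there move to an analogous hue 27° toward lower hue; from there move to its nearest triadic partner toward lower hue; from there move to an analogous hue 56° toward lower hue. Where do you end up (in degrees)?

125°

triadic ↑ +120°: 298 + 120 = 418 → 418 − 360 = 58°
square ↓ −90°: 58 − 90 = -32 → -32 + 360 = 328°
analog 27° ↓ −27°: 328 − 27 = 301°
triadic ↓ −120°: 301 − 120 = 181°
analog 56° ↓ −56°: 181 − 56 = 125°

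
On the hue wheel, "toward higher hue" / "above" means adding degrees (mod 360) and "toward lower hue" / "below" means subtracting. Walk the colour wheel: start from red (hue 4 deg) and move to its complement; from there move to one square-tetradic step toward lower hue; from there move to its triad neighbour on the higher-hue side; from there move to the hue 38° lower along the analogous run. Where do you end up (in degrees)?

4 + 180 = 184°   (complement)
184 − 90 = 94°   (square ↓)
94 + 120 = 214°   (triadic ↑)
214 − 38 = 176°   (analog 38° ↓)

176°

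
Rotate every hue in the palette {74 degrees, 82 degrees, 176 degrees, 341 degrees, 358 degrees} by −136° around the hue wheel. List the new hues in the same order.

74 − 136 = -62 → -62 + 360 = 298°
82 − 136 = -54 → -54 + 360 = 306°
176 − 136 = 40°
341 − 136 = 205°
358 − 136 = 222°

298°, 306°, 40°, 205°, 222°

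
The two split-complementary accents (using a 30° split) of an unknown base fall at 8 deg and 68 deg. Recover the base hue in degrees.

218°

The accents sit 30° either side of the complement, so the complement is their short-arc midpoint on the wheel.
Short-arc midpoint of 8° and 68°: 38°.
Base is 180° from the complement: 38 − 180 = -142 → -142 + 360 = 218°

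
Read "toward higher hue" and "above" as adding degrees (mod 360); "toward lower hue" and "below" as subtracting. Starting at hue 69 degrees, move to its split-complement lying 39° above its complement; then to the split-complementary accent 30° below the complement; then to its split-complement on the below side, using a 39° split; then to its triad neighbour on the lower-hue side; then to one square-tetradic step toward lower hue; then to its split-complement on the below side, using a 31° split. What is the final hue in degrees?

158°

69 + 219 = 288°   (split-comp 39° ↑)
288 + 150 = 438 → 438 − 360 = 78°   (split-comp 30° ↓)
78 + 141 = 219°   (split-comp 39° ↓)
219 − 120 = 99°   (triadic ↓)
99 − 90 = 9°   (square ↓)
9 + 149 = 158°   (split-comp 31° ↓)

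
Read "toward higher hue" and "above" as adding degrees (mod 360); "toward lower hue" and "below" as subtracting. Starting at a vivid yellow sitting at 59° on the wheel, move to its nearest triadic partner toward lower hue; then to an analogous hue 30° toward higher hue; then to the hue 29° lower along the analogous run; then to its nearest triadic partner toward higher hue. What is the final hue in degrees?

59 − 120 = -61 → -61 + 360 = 299°   (triadic ↓)
299 + 30 = 329°   (analog 30° ↑)
329 − 29 = 300°   (analog 29° ↓)
300 + 120 = 420 → 420 − 360 = 60°   (triadic ↑)

60°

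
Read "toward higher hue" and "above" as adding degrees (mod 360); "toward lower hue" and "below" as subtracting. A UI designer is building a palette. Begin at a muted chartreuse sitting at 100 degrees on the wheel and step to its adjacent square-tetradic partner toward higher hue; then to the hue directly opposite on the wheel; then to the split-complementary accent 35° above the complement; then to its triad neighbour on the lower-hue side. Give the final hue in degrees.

105°

square ↑ +90°: 100 + 90 = 190°
complement +180°: 190 + 180 = 370 → 370 − 360 = 10°
split-comp 35° ↑ +215°: 10 + 215 = 225°
triadic ↓ −120°: 225 − 120 = 105°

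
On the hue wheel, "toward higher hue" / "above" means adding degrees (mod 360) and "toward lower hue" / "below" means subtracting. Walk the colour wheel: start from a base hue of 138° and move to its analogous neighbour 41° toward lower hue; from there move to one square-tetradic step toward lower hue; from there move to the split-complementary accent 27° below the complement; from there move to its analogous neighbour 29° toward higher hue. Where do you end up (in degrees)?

138 − 41 = 97°   (analog 41° ↓)
97 − 90 = 7°   (square ↓)
7 + 153 = 160°   (split-comp 27° ↓)
160 + 29 = 189°   (analog 29° ↑)

189°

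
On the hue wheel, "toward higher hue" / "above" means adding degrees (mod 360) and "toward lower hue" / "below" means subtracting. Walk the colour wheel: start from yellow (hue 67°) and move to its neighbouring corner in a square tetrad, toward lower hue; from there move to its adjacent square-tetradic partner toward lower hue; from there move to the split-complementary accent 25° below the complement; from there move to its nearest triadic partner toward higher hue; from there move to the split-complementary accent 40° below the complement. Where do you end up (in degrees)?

−90° (square ↓): 67 − 90 = -23 → -23 + 360 = 337°
−90° (square ↓): 337 − 90 = 247°
+155° (split-comp 25° ↓): 247 + 155 = 402 → 402 − 360 = 42°
+120° (triadic ↑): 42 + 120 = 162°
+140° (split-comp 40° ↓): 162 + 140 = 302°

302°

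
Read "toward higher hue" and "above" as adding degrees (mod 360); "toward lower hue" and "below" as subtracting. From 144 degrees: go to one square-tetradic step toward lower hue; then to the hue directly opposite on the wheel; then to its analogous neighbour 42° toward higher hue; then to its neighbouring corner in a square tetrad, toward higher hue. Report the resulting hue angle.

6°

144 − 90 = 54°   (square ↓)
54 + 180 = 234°   (complement)
234 + 42 = 276°   (analog 42° ↑)
276 + 90 = 366 → 366 − 360 = 6°   (square ↑)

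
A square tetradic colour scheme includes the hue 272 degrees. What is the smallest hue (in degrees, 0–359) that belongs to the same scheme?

2°

A square tetradic scheme places four hues every 90°.
The full set through 272° is {2°, 92°, 182°, 272°}.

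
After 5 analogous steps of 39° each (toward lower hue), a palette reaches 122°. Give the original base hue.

317°

5 steps of 39° (toward lower hue) give a net shift of −195°.
Start = end − shift: 122 + 195 = 317°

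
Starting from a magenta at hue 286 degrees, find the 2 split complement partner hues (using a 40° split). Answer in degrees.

66° and 146°

Split-complementary hues sit 40° either side of the complement.
Complement of 286 degrees: 286 + 180 = 466 → 466 − 360 = 106°
106 − 40 = 66°
106 + 40 = 146°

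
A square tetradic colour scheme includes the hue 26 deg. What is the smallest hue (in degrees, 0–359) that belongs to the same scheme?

A square tetradic scheme places four hues every 90°.
The full set through 26° is {26°, 116°, 206°, 296°}.

26°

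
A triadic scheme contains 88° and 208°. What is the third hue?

328°

A triad spaces three hues 120° apart.
The full set is {88°, 208°, 328°}.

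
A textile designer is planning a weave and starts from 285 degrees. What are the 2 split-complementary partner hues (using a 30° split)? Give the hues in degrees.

75° and 135°

Split-complementary hues sit 30° either side of the complement.
Complement of 285 degrees: 285 + 180 = 465 → 465 − 360 = 105°
105 − 30 = 75°
105 + 30 = 135°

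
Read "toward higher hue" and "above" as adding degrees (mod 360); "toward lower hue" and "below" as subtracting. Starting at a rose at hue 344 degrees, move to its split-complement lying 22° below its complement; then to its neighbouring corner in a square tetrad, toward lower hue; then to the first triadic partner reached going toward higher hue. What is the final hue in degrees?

172°

344 + 158 = 502 → 502 − 360 = 142°   (split-comp 22° ↓)
142 − 90 = 52°   (square ↓)
52 + 120 = 172°   (triadic ↑)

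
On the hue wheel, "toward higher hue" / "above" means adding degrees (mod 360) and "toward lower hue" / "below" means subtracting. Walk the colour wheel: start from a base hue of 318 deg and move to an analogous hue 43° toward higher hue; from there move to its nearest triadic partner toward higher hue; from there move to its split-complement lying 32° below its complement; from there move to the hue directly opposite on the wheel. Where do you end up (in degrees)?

318 + 43 = 361 → 361 − 360 = 1°   (analog 43° ↑)
1 + 120 = 121°   (triadic ↑)
121 + 148 = 269°   (split-comp 32° ↓)
269 + 180 = 449 → 449 − 360 = 89°   (complement)

89°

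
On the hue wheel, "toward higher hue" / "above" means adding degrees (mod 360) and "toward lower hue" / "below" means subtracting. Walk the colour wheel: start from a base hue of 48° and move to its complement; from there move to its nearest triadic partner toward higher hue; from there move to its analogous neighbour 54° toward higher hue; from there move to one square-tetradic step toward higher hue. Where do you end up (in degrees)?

complement +180°: 48 + 180 = 228°
triadic ↑ +120°: 228 + 120 = 348°
analog 54° ↑ +54°: 348 + 54 = 402 → 402 − 360 = 42°
square ↑ +90°: 42 + 90 = 132°

132°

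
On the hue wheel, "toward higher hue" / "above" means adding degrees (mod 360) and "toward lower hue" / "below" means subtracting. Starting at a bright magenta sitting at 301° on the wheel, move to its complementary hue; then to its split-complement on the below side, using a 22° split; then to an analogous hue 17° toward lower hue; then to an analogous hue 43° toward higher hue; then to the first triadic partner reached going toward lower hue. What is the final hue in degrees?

+180° (complement): 301 + 180 = 481 → 481 − 360 = 121°
+158° (split-comp 22° ↓): 121 + 158 = 279°
−17° (analog 17° ↓): 279 − 17 = 262°
+43° (analog 43° ↑): 262 + 43 = 305°
−120° (triadic ↓): 305 − 120 = 185°

185°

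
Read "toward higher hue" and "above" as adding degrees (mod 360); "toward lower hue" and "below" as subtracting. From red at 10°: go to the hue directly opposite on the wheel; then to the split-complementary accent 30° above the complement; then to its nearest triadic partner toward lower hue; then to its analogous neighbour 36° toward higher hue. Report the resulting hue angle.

316°

+180° (complement): 10 + 180 = 190°
+210° (split-comp 30° ↑): 190 + 210 = 400 → 400 − 360 = 40°
−120° (triadic ↓): 40 − 120 = -80 → -80 + 360 = 280°
+36° (analog 36° ↑): 280 + 36 = 316°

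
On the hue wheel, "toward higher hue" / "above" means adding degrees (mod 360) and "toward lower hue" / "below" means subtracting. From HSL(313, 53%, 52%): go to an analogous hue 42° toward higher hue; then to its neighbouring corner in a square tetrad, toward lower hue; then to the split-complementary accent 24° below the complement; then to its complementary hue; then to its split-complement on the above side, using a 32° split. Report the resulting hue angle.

analog 42° ↑ +42°: 313 + 42 = 355°
square ↓ −90°: 355 − 90 = 265°
split-comp 24° ↓ +156°: 265 + 156 = 421 → 421 − 360 = 61°
complement +180°: 61 + 180 = 241°
split-comp 32° ↑ +212°: 241 + 212 = 453 → 453 − 360 = 93°

93°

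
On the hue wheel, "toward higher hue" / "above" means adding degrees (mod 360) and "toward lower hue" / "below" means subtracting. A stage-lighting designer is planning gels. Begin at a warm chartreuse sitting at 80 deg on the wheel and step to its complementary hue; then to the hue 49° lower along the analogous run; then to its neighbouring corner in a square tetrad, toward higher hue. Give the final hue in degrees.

301°

80 + 180 = 260°   (complement)
260 − 49 = 211°   (analog 49° ↓)
211 + 90 = 301°   (square ↑)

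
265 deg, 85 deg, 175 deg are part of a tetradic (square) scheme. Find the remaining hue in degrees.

355°

A square tetradic scheme places four hues every 90°.
The full set through 85° is {85°, 175°, 265°, 355°}.
Given {85°, 175°, 265°}, the missing hue is 355°.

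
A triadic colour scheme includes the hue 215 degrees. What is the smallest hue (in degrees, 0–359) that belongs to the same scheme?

A triad places three hues 120° apart.
The full set through 215° is {95°, 215°, 335°}.

95°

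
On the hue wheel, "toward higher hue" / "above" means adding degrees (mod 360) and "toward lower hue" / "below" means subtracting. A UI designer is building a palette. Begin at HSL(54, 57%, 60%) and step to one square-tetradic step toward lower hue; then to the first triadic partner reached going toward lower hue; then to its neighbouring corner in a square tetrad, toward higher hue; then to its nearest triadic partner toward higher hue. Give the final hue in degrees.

square ↓ −90°: 54 − 90 = -36 → -36 + 360 = 324°
triadic ↓ −120°: 324 − 120 = 204°
square ↑ +90°: 204 + 90 = 294°
triadic ↑ +120°: 294 + 120 = 414 → 414 − 360 = 54°

54°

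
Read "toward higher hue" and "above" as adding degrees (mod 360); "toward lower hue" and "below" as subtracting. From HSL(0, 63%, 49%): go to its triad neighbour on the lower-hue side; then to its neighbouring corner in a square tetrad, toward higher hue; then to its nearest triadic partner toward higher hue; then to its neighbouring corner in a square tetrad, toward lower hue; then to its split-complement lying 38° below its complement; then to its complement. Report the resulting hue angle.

−120° (triadic ↓): 0 − 120 = -120 → -120 + 360 = 240°
+90° (square ↑): 240 + 90 = 330°
+120° (triadic ↑): 330 + 120 = 450 → 450 − 360 = 90°
−90° (square ↓): 90 − 90 = 0°
+142° (split-comp 38° ↓): 0 + 142 = 142°
+180° (complement): 142 + 180 = 322°

322°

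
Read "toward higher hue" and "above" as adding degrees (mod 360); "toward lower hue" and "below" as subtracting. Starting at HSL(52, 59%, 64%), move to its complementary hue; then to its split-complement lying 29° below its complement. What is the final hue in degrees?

23°

+180° (complement): 52 + 180 = 232°
+151° (split-comp 29° ↓): 232 + 151 = 383 → 383 − 360 = 23°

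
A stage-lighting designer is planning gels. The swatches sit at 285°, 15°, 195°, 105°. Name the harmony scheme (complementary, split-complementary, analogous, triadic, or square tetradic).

Sort the hues: 15°, 105°, 195°, 285°.
Successive gaps around the wheel: 90°, 90°, 90°, 90°.
Four hues every 90° form a square tetradic scheme.

square tetradic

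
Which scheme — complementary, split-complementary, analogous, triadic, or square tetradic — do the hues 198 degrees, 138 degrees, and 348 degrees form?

split-complementary

Sort the hues: 138°, 198°, 348°.
Successive gaps around the wheel: 60°, 150°, 150°.
Two 150° gaps and one 60° gap — a base hue opposite a pair of accents 30° either side of its complement — is the split-complementary pattern.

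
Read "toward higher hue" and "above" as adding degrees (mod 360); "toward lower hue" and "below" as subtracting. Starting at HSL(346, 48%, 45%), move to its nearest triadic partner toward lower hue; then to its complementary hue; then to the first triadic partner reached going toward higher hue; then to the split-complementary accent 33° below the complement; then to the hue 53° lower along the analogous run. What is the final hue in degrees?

346 − 120 = 226°   (triadic ↓)
226 + 180 = 406 → 406 − 360 = 46°   (complement)
46 + 120 = 166°   (triadic ↑)
166 + 147 = 313°   (split-comp 33° ↓)
313 − 53 = 260°   (analog 53° ↓)

260°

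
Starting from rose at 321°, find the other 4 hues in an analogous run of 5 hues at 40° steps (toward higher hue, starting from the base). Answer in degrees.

Analogous hues sit every 40° along the wheel.
321 + 40 = 361 → 361 − 360 = 1°
321 + 80 = 401 → 401 − 360 = 41°
321 + 120 = 441 → 441 − 360 = 81°
321 + 160 = 481 → 481 − 360 = 121°

1°, 41°, 81°, and 121°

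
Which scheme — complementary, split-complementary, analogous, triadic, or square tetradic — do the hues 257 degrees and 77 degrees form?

Sort the hues: 77°, 257°.
Successive gaps around the wheel: 180°, 180°.
Two hues 180° apart are complementary.

complementary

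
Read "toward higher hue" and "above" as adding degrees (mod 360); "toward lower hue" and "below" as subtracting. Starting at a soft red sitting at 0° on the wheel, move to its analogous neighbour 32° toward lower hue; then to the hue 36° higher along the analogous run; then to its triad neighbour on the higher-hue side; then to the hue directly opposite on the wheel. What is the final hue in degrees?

analog 32° ↓ −32°: 0 − 32 = -32 → -32 + 360 = 328°
analog 36° ↑ +36°: 328 + 36 = 364 → 364 − 360 = 4°
triadic ↑ +120°: 4 + 120 = 124°
complement +180°: 124 + 180 = 304°

304°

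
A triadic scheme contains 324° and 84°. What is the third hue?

A triad spaces three hues 120° apart.
The full set is {84°, 204°, 324°}.

204°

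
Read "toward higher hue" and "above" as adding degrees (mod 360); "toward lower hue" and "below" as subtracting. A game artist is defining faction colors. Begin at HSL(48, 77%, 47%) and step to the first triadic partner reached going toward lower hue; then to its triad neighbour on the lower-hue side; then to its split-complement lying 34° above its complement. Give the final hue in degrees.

−120° (triadic ↓): 48 − 120 = -72 → -72 + 360 = 288°
−120° (triadic ↓): 288 − 120 = 168°
+214° (split-comp 34° ↑): 168 + 214 = 382 → 382 − 360 = 22°

22°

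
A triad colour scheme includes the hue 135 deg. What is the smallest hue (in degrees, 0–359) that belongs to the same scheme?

A triad places three hues 120° apart.
The full set through 135° is {15°, 135°, 255°}.

15°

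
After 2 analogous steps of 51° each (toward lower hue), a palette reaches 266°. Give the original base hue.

8°

2 steps of 51° (toward lower hue) give a net shift of −102°.
Start = end − shift: 266 + 102 = 368 → 368 − 360 = 8°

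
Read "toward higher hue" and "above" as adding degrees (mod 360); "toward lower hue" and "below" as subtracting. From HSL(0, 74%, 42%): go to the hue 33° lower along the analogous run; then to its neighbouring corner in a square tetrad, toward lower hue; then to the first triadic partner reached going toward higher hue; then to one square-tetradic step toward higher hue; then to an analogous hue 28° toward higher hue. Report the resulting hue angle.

115°

0 − 33 = -33 → -33 + 360 = 327°   (analog 33° ↓)
327 − 90 = 237°   (square ↓)
237 + 120 = 357°   (triadic ↑)
357 + 90 = 447 → 447 − 360 = 87°   (square ↑)
87 + 28 = 115°   (analog 28° ↑)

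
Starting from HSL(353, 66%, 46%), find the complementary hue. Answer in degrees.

The complement sits 180° across the wheel.
353 + 180 = 533 → 533 − 360 = 173°

173°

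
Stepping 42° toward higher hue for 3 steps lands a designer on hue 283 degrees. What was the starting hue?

157°

3 steps of 42° (toward higher hue) give a net shift of +126°.
Start = end − shift: 283 − 126 = 157°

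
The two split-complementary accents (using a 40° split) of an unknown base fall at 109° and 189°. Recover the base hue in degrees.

329°

The accents sit 40° either side of the complement, so the complement is their short-arc midpoint on the wheel.
Short-arc midpoint of 109° and 189°: 149°.
Base is 180° from the complement: 149 − 180 = -31 → -31 + 360 = 329°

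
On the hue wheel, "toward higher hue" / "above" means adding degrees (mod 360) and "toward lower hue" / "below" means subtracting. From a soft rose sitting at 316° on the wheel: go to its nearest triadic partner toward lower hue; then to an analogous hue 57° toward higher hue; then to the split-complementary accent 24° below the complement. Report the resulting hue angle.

49°

−120° (triadic ↓): 316 − 120 = 196°
+57° (analog 57° ↑): 196 + 57 = 253°
+156° (split-comp 24° ↓): 253 + 156 = 409 → 409 − 360 = 49°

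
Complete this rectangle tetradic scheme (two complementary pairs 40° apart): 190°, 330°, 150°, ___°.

10°

A rectangular tetradic uses two complementary pairs 40° apart: offsets 0°, 40°, 180°, 220°.
Among {150°, 190°, 330°}, 150° and 330° are a 180° pair.
The remaining hue 190° needs its own complement: 190 + 180 = 370 → 370 − 360 = 10°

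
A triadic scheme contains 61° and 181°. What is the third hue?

301°

A triad spaces three hues 120° apart.
The full set is {61°, 181°, 301°}.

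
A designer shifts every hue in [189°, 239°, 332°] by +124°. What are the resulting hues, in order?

189 + 124 = 313°
239 + 124 = 363 → 363 − 360 = 3°
332 + 124 = 456 → 456 − 360 = 96°

313°, 3°, 96°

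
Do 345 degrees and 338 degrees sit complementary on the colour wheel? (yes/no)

Angular distance: |345 − 338| = 7 = 7°.
Complementary requires 180°.

no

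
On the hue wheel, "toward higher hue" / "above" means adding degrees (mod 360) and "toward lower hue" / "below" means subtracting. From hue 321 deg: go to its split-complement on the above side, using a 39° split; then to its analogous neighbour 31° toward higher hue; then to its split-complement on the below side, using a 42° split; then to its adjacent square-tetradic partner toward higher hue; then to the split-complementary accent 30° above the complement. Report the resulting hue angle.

289°

321 + 219 = 540 → 540 − 360 = 180°   (split-comp 39° ↑)
180 + 31 = 211°   (analog 31° ↑)
211 + 138 = 349°   (split-comp 42° ↓)
349 + 90 = 439 → 439 − 360 = 79°   (square ↑)
79 + 210 = 289°   (split-comp 30° ↑)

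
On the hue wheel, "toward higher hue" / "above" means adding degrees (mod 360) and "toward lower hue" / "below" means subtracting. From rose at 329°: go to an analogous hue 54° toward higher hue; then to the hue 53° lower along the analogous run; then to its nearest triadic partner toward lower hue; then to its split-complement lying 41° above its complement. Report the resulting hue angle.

analog 54° ↑ +54°: 329 + 54 = 383 → 383 − 360 = 23°
analog 53° ↓ −53°: 23 − 53 = -30 → -30 + 360 = 330°
triadic ↓ −120°: 330 − 120 = 210°
split-comp 41° ↑ +221°: 210 + 221 = 431 → 431 − 360 = 71°

71°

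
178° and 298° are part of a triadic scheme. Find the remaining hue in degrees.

A triad places three hues 120° apart.
The full set through 178° is {58°, 178°, 298°}.
Given {178°, 298°}, the missing hue is 58°.

58°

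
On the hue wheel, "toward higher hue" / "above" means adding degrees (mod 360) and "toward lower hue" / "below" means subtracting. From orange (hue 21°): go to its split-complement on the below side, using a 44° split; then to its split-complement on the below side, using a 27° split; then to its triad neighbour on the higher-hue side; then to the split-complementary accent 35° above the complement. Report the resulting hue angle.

285°

split-comp 44° ↓ +136°: 21 + 136 = 157°
split-comp 27° ↓ +153°: 157 + 153 = 310°
triadic ↑ +120°: 310 + 120 = 430 → 430 − 360 = 70°
split-comp 35° ↑ +215°: 70 + 215 = 285°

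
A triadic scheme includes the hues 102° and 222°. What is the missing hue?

A triad places three hues 120° apart.
The full set through 102° is {102°, 222°, 342°}.
Given {102°, 222°}, the missing hue is 342°.

342°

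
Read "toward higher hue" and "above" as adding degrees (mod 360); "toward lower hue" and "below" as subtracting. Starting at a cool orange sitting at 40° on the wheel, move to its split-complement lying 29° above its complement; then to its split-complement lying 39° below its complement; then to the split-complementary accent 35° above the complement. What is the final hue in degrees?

245°

40 + 209 = 249°   (split-comp 29° ↑)
249 + 141 = 390 → 390 − 360 = 30°   (split-comp 39° ↓)
30 + 215 = 245°   (split-comp 35° ↑)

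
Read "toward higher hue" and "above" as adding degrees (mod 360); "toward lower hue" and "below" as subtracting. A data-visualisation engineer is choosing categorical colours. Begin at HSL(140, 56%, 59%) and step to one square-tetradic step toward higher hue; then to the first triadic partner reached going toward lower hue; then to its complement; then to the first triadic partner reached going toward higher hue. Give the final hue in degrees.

50°

+90° (square ↑): 140 + 90 = 230°
−120° (triadic ↓): 230 − 120 = 110°
+180° (complement): 110 + 180 = 290°
+120° (triadic ↑): 290 + 120 = 410 → 410 − 360 = 50°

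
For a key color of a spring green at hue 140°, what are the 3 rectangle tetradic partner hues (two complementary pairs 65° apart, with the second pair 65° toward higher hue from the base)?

205°, 320°, 25°

140 + 65 = 205°
140 + 180 = 320°
140 + 245 = 385 → 385 − 360 = 25°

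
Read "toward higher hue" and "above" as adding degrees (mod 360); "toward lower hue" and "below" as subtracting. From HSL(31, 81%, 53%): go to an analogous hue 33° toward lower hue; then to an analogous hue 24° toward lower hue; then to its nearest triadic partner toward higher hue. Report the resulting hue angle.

94°

−33° (analog 33° ↓): 31 − 33 = -2 → -2 + 360 = 358°
−24° (analog 24° ↓): 358 − 24 = 334°
+120° (triadic ↑): 334 + 120 = 454 → 454 − 360 = 94°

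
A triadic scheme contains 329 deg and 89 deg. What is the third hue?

A triad spaces three hues 120° apart.
The full set is {89°, 209°, 329°}.

209°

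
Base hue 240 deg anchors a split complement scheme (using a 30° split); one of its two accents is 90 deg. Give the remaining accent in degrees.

Split-complementary hues sit 30° either side of the complement.
Complement of the base 240°: 240 + 180 = 420 → 420 − 360 = 60°
The given accent 90° is 30° one side of 60°; the other accent sits 30° the other side: 60 − 30 = 30°

30°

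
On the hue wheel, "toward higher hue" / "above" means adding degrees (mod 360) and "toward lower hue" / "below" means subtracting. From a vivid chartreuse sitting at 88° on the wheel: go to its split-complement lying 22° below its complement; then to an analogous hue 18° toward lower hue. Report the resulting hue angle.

88 + 158 = 246°   (split-comp 22° ↓)
246 − 18 = 228°   (analog 18° ↓)

228°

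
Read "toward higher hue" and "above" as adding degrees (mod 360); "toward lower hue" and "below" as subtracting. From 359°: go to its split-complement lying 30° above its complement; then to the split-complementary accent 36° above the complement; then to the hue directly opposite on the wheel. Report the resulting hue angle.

245°

359 + 210 = 569 → 569 − 360 = 209°   (split-comp 30° ↑)
209 + 216 = 425 → 425 − 360 = 65°   (split-comp 36° ↑)
65 + 180 = 245°   (complement)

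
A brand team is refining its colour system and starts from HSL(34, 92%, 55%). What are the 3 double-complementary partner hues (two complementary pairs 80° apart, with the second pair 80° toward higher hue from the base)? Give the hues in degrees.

114°, 214°, and 294°

A rectangular tetradic uses two complementary pairs 80° apart: offsets 0°, 80°, 180°, 260°.
34 + 80 = 114°
34 + 180 = 214°
34 + 260 = 294°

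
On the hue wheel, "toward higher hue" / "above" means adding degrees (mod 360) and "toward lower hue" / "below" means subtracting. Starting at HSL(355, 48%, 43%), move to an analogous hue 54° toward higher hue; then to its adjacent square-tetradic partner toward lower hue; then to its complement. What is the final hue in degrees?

+54° (analog 54° ↑): 355 + 54 = 409 → 409 − 360 = 49°
−90° (square ↓): 49 − 90 = -41 → -41 + 360 = 319°
+180° (complement): 319 + 180 = 499 → 499 − 360 = 139°

139°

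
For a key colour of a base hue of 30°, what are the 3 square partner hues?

120°, 210°, 300°

30 + 90 = 120°
30 + 180 = 210°
30 + 270 = 300°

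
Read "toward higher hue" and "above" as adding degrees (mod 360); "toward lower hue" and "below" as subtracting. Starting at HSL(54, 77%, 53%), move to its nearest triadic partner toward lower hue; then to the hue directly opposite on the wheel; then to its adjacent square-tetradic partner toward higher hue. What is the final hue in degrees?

204°

−120° (triadic ↓): 54 − 120 = -66 → -66 + 360 = 294°
+180° (complement): 294 + 180 = 474 → 474 − 360 = 114°
+90° (square ↑): 114 + 90 = 204°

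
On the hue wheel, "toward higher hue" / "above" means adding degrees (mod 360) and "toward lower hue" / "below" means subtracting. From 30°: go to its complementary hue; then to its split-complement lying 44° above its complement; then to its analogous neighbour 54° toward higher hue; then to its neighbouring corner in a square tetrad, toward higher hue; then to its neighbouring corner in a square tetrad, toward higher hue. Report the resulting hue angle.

308°

+180° (complement): 30 + 180 = 210°
+224° (split-comp 44° ↑): 210 + 224 = 434 → 434 − 360 = 74°
+54° (analog 54° ↑): 74 + 54 = 128°
+90° (square ↑): 128 + 90 = 218°
+90° (square ↑): 218 + 90 = 308°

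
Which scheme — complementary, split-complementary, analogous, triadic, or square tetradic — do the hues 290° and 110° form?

complementary

Sort the hues: 110°, 290°.
Successive gaps around the wheel: 180°, 180°.
Two hues 180° apart are complementary.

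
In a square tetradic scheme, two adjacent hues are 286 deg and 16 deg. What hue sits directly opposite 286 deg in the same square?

106°

A square tetradic scheme places four hues 90° apart; opposite corners are 180° apart.
286 + 180 = 466 → 466 − 360 = 106°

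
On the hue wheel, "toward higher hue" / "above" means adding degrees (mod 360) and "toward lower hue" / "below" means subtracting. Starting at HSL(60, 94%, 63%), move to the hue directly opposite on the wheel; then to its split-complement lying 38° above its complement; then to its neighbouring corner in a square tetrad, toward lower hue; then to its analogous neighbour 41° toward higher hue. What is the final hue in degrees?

49°

+180° (complement): 60 + 180 = 240°
+218° (split-comp 38° ↑): 240 + 218 = 458 → 458 − 360 = 98°
−90° (square ↓): 98 − 90 = 8°
+41° (analog 41° ↑): 8 + 41 = 49°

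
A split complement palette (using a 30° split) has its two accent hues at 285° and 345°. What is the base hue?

135°

The accents sit 30° either side of the complement, so the complement is their short-arc midpoint on the wheel.
Short-arc midpoint of 285° and 345°: 315°.
Base is 180° from the complement: 315 − 180 = 135°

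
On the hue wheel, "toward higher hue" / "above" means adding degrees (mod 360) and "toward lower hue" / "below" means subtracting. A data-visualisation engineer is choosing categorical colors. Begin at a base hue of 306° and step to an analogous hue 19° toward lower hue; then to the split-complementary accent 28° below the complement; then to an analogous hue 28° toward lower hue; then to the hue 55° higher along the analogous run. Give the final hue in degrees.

analog 19° ↓ −19°: 306 − 19 = 287°
split-comp 28° ↓ +152°: 287 + 152 = 439 → 439 − 360 = 79°
analog 28° ↓ −28°: 79 − 28 = 51°
analog 55° ↑ +55°: 51 + 55 = 106°

106°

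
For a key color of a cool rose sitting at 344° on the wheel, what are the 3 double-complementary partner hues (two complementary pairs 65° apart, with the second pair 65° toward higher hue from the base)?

49°, 164°, 229°

344 + 65 = 409 → 409 − 360 = 49°
344 + 180 = 524 → 524 − 360 = 164°
344 + 245 = 589 → 589 − 360 = 229°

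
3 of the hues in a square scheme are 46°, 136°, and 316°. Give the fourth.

A square tetradic scheme places four hues every 90°.
The full set through 46° is {46°, 136°, 226°, 316°}.
Given {46°, 136°, 316°}, the missing hue is 226°.

226°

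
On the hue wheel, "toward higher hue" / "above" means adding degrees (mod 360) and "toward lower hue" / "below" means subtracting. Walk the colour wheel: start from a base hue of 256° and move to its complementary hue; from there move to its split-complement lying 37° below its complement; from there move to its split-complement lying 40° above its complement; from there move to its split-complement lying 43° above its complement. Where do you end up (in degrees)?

+180° (complement): 256 + 180 = 436 → 436 − 360 = 76°
+143° (split-comp 37° ↓): 76 + 143 = 219°
+220° (split-comp 40° ↑): 219 + 220 = 439 → 439 − 360 = 79°
+223° (split-comp 43° ↑): 79 + 223 = 302°

302°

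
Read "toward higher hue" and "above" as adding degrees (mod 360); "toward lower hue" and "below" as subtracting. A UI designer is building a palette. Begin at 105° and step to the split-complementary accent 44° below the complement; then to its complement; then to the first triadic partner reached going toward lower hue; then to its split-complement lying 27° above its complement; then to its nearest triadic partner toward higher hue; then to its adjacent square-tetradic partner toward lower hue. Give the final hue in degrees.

split-comp 44° ↓ +136°: 105 + 136 = 241°
complement +180°: 241 + 180 = 421 → 421 − 360 = 61°
triadic ↓ −120°: 61 − 120 = -59 → -59 + 360 = 301°
split-comp 27° ↑ +207°: 301 + 207 = 508 → 508 − 360 = 148°
triadic ↑ +120°: 148 + 120 = 268°
square ↓ −90°: 268 − 90 = 178°

178°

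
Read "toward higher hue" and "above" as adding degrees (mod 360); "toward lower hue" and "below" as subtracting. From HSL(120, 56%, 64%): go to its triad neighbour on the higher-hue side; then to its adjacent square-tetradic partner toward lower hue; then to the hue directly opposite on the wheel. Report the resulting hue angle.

330°

+120° (triadic ↑): 120 + 120 = 240°
−90° (square ↓): 240 − 90 = 150°
+180° (complement): 150 + 180 = 330°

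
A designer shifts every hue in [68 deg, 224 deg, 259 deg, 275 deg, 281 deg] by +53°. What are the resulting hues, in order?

121°, 277°, 312°, 328°, 334°

68 + 53 = 121°
224 + 53 = 277°
259 + 53 = 312°
275 + 53 = 328°
281 + 53 = 334°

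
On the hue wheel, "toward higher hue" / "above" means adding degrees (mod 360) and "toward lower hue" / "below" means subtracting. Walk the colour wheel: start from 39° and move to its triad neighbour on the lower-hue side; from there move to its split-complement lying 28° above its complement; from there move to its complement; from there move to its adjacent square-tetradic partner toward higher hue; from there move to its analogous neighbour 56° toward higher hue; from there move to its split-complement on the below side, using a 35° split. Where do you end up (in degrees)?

−120° (triadic ↓): 39 − 120 = -81 → -81 + 360 = 279°
+208° (split-comp 28° ↑): 279 + 208 = 487 → 487 − 360 = 127°
+180° (complement): 127 + 180 = 307°
+90° (square ↑): 307 + 90 = 397 → 397 − 360 = 37°
+56° (analog 56° ↑): 37 + 56 = 93°
+145° (split-comp 35° ↓): 93 + 145 = 238°

238°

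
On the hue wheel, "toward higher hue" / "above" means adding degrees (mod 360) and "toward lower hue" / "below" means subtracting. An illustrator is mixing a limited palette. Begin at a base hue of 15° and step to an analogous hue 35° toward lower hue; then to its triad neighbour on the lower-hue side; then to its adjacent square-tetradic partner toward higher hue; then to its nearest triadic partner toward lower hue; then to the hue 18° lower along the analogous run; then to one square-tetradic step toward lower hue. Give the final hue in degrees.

82°

analog 35° ↓ −35°: 15 − 35 = -20 → -20 + 360 = 340°
triadic ↓ −120°: 340 − 120 = 220°
square ↑ +90°: 220 + 90 = 310°
triadic ↓ −120°: 310 − 120 = 190°
analog 18° ↓ −18°: 190 − 18 = 172°
square ↓ −90°: 172 − 90 = 82°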